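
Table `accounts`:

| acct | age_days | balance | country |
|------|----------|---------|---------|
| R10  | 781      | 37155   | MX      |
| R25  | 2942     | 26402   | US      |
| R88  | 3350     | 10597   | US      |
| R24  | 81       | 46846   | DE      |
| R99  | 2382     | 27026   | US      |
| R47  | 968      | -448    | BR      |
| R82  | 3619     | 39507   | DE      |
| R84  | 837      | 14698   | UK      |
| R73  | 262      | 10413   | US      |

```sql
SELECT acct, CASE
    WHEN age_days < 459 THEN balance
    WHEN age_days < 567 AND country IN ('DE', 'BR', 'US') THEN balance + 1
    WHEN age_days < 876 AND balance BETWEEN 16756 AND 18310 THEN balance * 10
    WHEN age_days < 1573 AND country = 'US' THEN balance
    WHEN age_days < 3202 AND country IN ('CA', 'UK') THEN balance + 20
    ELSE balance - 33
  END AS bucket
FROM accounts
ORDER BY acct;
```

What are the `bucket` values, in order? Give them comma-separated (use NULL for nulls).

acct=R10: ELSE → 37122
acct=R24: age_days < 459 → 46846
acct=R25: ELSE → 26369
acct=R47: ELSE → -481
acct=R73: age_days < 459 → 10413
acct=R82: ELSE → 39474
acct=R84: age_days < 3202 AND country IN ('CA', 'UK') → 14718
acct=R88: ELSE → 10564
acct=R99: ELSE → 26993

37122, 46846, 26369, -481, 10413, 39474, 14718, 10564, 26993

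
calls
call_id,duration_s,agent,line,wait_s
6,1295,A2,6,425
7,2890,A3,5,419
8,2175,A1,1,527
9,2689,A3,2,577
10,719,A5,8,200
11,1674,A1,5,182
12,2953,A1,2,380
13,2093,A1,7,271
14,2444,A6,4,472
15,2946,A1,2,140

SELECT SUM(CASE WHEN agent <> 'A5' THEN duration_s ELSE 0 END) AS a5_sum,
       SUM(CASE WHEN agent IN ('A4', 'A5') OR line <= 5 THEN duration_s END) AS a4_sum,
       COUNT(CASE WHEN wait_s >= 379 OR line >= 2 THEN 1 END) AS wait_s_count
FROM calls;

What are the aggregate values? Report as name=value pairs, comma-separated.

a5_sum=21159, a4_sum=18490, wait_s_count=10

[a5_sum: agent <> 'A5']
call_id=6: ✓ → 1295
call_id=7: ✓ → 2890
call_id=8: ✓ → 2175
call_id=9: ✓ → 2689
call_id=10: ✗
call_id=11: ✓ → 1674
call_id=12: ✓ → 2953
call_id=13: ✓ → 2093
call_id=14: ✓ → 2444
call_id=15: ✓ → 2946
a5_sum = 1295 + 2890 + 2175 + 2689 + 1674 + 2953 + 2093 + 2444 + 2946 = 21159
—
[a4_sum: agent IN ('A4', 'A5') OR line <= 5]
call_id=6: ✗
call_id=7: ✓ → 2890
call_id=8: ✓ → 2175
call_id=9: ✓ → 2689
call_id=10: ✓ → 719
call_id=11: ✓ → 1674
call_id=12: ✓ → 2953
call_id=13: ✗
call_id=14: ✓ → 2444
call_id=15: ✓ → 2946
a4_sum = 2890 + 2175 + 2689 + 719 + 1674 + 2953 + 2444 + 2946 = 18490
—
[wait_s_count: wait_s >= 379 OR line >= 2]
call_id=6: ✓ → 1
call_id=7: ✓ → 1
call_id=8: ✓ → 1
call_id=9: ✓ → 1
call_id=10: ✓ → 1
call_id=11: ✓ → 1
call_id=12: ✓ → 1
call_id=13: ✓ → 1
call_id=14: ✓ → 1
call_id=15: ✓ → 1
wait_s_count = COUNT(1, 1, 1, 1, 1, 1, 1, 1, 1, 1) = 10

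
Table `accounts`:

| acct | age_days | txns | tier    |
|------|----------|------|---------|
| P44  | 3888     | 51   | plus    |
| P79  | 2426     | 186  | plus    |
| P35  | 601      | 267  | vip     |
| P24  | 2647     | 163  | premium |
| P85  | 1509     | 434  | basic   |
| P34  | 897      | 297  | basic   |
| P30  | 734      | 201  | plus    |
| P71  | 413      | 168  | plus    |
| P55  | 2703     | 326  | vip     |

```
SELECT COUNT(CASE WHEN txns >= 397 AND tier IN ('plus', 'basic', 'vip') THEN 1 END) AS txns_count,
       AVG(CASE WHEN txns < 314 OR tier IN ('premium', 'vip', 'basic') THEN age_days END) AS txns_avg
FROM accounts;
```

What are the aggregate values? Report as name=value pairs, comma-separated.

txns_count=1, txns_avg=1757.5555555556

[txns_count: txns >= 397 AND tier IN ('plus', 'basic', 'vip')]
acct=P44: ✗
acct=P79: ✗
acct=P35: ✗
acct=P24: ✗
acct=P85: ✓ → 1
acct=P34: ✗
acct=P30: ✗
acct=P71: ✗
acct=P55: ✗
txns_count = COUNT(1) = 1
—
[txns_avg: txns < 314 OR tier IN ('premium', 'vip', 'basic')]
acct=P44: ✓ → 3888
acct=P79: ✓ → 2426
acct=P35: ✓ → 601
acct=P24: ✓ → 2647
acct=P85: ✓ → 1509
acct=P34: ✓ → 897
acct=P30: ✓ → 734
acct=P71: ✓ → 413
acct=P55: ✓ → 2703
txns_avg = (3888 + 2426 + 601 + 2647 + 1509 + 897 + 734 + 413 + 2703) / 9 = 1757.5555555556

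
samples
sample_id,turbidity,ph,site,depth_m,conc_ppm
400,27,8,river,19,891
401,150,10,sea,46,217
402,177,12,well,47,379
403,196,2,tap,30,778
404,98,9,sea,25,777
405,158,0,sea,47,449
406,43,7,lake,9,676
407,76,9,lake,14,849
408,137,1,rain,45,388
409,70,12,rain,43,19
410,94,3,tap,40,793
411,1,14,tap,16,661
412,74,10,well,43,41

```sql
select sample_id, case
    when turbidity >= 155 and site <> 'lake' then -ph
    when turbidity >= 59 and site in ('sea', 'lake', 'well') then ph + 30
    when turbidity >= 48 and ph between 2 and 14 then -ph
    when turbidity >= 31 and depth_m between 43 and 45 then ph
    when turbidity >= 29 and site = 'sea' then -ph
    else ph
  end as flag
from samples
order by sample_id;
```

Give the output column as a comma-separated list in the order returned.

8, 40, -12, -2, 39, 0, 7, 39, 1, -12, -3, 14, 40

sample_id=400: ELSE → 8
sample_id=401: turbidity >= 59 and site in ('sea', 'lake', 'well') → 40
sample_id=402: turbidity >= 155 and site <> 'lake' → -12
sample_id=403: turbidity >= 155 and site <> 'lake' → -2
sample_id=404: turbidity >= 59 and site in ('sea', 'lake', 'well') → 39
sample_id=405: turbidity >= 155 and site <> 'lake' → 0
sample_id=406: ELSE → 7
sample_id=407: turbidity >= 59 and site in ('sea', 'lake', 'well') → 39
sample_id=408: turbidity >= 31 and depth_m between 43 and 45 → 1
sample_id=409: turbidity >= 48 and ph between 2 and 14 → -12
sample_id=410: turbidity >= 48 and ph between 2 and 14 → -3
sample_id=411: ELSE → 14
sample_id=412: turbidity >= 59 and site in ('sea', 'lake', 'well') → 40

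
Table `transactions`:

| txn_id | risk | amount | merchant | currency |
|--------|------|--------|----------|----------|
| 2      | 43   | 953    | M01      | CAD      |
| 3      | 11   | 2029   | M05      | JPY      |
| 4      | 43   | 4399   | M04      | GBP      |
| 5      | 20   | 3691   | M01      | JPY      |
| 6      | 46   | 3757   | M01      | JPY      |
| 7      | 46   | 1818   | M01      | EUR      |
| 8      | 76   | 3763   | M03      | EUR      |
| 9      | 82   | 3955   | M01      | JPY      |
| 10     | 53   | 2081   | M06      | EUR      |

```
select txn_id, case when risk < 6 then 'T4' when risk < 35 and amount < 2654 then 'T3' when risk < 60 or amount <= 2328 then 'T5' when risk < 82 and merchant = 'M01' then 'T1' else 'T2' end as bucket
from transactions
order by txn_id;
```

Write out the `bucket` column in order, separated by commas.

T5, T3, T5, T5, T5, T5, T2, T2, T5

txn_id=2: risk < 60 or amount <= 2328 → T5
txn_id=3: risk < 35 and amount < 2654 → T3
txn_id=4: risk < 60 or amount <= 2328 → T5
txn_id=5: risk < 60 or amount <= 2328 → T5
txn_id=6: risk < 60 or amount <= 2328 → T5
txn_id=7: risk < 60 or amount <= 2328 → T5
txn_id=8: ELSE → T2
txn_id=9: ELSE → T2
txn_id=10: risk < 60 or amount <= 2328 → T5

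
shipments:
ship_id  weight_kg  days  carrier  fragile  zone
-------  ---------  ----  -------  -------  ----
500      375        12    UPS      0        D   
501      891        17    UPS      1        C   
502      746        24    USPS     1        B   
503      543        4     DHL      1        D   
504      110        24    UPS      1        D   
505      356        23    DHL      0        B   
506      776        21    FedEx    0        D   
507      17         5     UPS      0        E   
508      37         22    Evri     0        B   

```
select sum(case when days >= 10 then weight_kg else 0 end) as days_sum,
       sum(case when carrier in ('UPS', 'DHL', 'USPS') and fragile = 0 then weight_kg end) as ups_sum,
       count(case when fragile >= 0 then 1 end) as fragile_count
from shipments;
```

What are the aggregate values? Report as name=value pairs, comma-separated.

days_sum=3291, ups_sum=748, fragile_count=9

[days_sum: days >= 10]
ship_id=500: ✓ → 375
ship_id=501: ✓ → 891
ship_id=502: ✓ → 746
ship_id=503: ✗
ship_id=504: ✓ → 110
ship_id=505: ✓ → 356
ship_id=506: ✓ → 776
ship_id=507: ✗
ship_id=508: ✓ → 37
days_sum = 375 + 891 + 746 + 110 + 356 + 776 + 37 = 3291
—
[ups_sum: carrier in ('UPS', 'DHL', 'USPS') and fragile = 0]
ship_id=500: ✓ → 375
ship_id=501: ✗
ship_id=502: ✗
ship_id=503: ✗
ship_id=504: ✗
ship_id=505: ✓ → 356
ship_id=506: ✗
ship_id=507: ✓ → 17
ship_id=508: ✗
ups_sum = 375 + 356 + 17 = 748
—
[fragile_count: fragile >= 0]
ship_id=500: ✓ → 1
ship_id=501: ✓ → 1
ship_id=502: ✓ → 1
ship_id=503: ✓ → 1
ship_id=504: ✓ → 1
ship_id=505: ✓ → 1
ship_id=506: ✓ → 1
ship_id=507: ✓ → 1
ship_id=508: ✓ → 1
fragile_count = COUNT(1, 1, 1, 1, 1, 1, 1, 1, 1) = 9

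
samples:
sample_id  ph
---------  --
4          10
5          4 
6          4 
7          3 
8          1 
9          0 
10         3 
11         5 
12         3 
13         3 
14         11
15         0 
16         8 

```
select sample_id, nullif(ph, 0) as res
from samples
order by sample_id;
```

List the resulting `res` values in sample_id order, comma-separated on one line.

10, 4, 4, 3, 1, NULL, 3, 5, 3, 3, 11, NULL, 8

sample_id=4: ph=10 vs 0: differ → 10
sample_id=5: ph=4 vs 0: differ → 4
sample_id=6: ph=4 vs 0: differ → 4
sample_id=7: ph=3 vs 0: differ → 3
sample_id=8: ph=1 vs 0: differ → 1
sample_id=9: ph=0 vs 0: equal → NULL
sample_id=10: ph=3 vs 0: differ → 3
sample_id=11: ph=5 vs 0: differ → 5
sample_id=12: ph=3 vs 0: differ → 3
sample_id=13: ph=3 vs 0: differ → 3
sample_id=14: ph=11 vs 0: differ → 11
sample_id=15: ph=0 vs 0: equal → NULL
sample_id=16: ph=8 vs 0: differ → 8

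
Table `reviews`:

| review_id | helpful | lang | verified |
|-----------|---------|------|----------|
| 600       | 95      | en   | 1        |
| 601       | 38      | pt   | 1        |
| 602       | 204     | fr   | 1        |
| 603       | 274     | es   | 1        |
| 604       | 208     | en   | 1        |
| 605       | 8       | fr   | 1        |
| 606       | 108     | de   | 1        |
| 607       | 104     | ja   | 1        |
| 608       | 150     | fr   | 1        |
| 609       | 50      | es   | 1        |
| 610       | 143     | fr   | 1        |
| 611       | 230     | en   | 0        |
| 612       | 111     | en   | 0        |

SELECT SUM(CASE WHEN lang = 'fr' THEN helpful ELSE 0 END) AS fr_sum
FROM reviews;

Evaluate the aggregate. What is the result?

505

review_id=600: ✗
review_id=601: ✗
review_id=602: ✓ → 204
review_id=603: ✗
review_id=604: ✗
review_id=605: ✓ → 8
review_id=606: ✗
review_id=607: ✗
review_id=608: ✓ → 150
review_id=609: ✗
review_id=610: ✓ → 143
review_id=611: ✗
review_id=612: ✗
fr_sum = 204 + 8 + 150 + 143 = 505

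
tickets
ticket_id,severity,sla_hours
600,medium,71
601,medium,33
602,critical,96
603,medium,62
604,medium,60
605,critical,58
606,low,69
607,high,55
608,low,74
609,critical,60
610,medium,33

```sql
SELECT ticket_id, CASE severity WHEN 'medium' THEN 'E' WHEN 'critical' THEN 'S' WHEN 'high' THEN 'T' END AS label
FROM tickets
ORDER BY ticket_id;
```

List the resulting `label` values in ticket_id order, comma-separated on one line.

ticket_id=600: severity='medium' → E
ticket_id=601: severity='medium' → E
ticket_id=602: severity='critical' → S
ticket_id=603: severity='medium' → E
ticket_id=604: severity='medium' → E
ticket_id=605: severity='critical' → S
ticket_id=606: (no match → NULL) → NULL
ticket_id=607: severity='high' → T
ticket_id=608: (no match → NULL) → NULL
ticket_id=609: severity='critical' → S
ticket_id=610: severity='medium' → E

E, E, S, E, E, S, NULL, T, NULL, S, E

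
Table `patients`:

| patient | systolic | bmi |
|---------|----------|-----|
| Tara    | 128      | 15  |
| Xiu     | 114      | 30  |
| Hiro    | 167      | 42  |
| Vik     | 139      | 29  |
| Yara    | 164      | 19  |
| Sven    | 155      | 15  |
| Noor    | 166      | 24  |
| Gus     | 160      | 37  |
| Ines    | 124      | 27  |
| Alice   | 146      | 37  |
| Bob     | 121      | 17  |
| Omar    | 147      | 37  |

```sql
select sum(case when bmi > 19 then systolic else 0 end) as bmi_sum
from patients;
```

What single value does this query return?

patient=Tara: ✗
patient=Xiu: ✓ → 114
patient=Hiro: ✓ → 167
patient=Vik: ✓ → 139
patient=Yara: ✗
patient=Sven: ✗
patient=Noor: ✓ → 166
patient=Gus: ✓ → 160
patient=Ines: ✓ → 124
patient=Alice: ✓ → 146
patient=Bob: ✗
patient=Omar: ✓ → 147
bmi_sum = 114 + 167 + 139 + 166 + 160 + 124 + 146 + 147 = 1163

1163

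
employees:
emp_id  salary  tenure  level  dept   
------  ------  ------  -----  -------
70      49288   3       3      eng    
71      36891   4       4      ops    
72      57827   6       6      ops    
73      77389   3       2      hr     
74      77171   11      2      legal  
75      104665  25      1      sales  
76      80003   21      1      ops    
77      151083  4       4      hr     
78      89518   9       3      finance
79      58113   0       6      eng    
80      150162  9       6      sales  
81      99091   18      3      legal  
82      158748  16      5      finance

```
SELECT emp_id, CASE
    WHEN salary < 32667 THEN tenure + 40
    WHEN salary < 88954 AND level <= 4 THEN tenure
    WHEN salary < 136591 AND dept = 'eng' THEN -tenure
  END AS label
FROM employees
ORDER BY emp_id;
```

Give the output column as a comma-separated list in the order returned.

emp_id=70: salary < 88954 AND level <= 4 → 3
emp_id=71: salary < 88954 AND level <= 4 → 4
emp_id=72: (no match → NULL) → NULL
emp_id=73: salary < 88954 AND level <= 4 → 3
emp_id=74: salary < 88954 AND level <= 4 → 11
emp_id=75: (no match → NULL) → NULL
emp_id=76: salary < 88954 AND level <= 4 → 21
emp_id=77: (no match → NULL) → NULL
emp_id=78: (no match → NULL) → NULL
emp_id=79: salary < 136591 AND dept = 'eng' → 0
emp_id=80: (no match → NULL) → NULL
emp_id=81: (no match → NULL) → NULL
emp_id=82: (no match → NULL) → NULL

3, 4, NULL, 3, 11, NULL, 21, NULL, NULL, 0, NULL, NULL, NULL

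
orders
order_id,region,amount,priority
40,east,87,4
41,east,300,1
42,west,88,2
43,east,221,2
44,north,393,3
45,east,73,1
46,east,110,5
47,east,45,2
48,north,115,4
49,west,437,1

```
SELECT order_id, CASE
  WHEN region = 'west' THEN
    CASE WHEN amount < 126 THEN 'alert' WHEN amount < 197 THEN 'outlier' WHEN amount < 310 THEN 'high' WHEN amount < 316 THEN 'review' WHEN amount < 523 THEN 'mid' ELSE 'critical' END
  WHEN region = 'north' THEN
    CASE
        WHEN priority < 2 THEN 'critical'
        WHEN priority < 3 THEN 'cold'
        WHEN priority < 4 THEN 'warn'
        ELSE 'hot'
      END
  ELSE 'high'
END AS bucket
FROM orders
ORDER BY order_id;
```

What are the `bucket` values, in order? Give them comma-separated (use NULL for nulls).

order_id=40: region='east' → outer ELSE → high
order_id=41: region='east' → outer ELSE → high
order_id=42: region='west' → inner[amount < 126] → alert
order_id=43: region='east' → outer ELSE → high
order_id=44: region='north' → inner[priority < 4] → warn
order_id=45: region='east' → outer ELSE → high
order_id=46: region='east' → outer ELSE → high
order_id=47: region='east' → outer ELSE → high
order_id=48: region='north' → inner[ELSE] → hot
order_id=49: region='west' → inner[amount < 523] → mid

high, high, alert, high, warn, high, high, high, hot, mid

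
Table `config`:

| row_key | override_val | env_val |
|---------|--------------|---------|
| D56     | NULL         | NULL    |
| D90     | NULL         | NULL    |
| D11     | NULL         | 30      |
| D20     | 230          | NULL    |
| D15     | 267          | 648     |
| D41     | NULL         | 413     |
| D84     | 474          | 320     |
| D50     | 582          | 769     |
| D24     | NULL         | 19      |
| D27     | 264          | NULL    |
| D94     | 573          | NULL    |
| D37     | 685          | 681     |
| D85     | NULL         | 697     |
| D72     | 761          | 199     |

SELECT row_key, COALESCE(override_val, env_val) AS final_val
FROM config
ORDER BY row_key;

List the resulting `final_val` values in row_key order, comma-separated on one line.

30, 267, 230, 19, 264, 685, 413, 582, NULL, 761, 474, 697, NULL, 573

row_key=D11: override_val=NULL, env_val=30 → 30
row_key=D15: override_val=267 → 267
row_key=D20: override_val=230 → 230
row_key=D24: override_val=NULL, env_val=19 → 19
row_key=D27: override_val=264 → 264
row_key=D37: override_val=685 → 685
row_key=D41: override_val=NULL, env_val=413 → 413
row_key=D50: override_val=582 → 582
row_key=D56: override_val=NULL, env_val=NULL (all NULL) → NULL
row_key=D72: override_val=761 → 761
row_key=D84: override_val=474 → 474
row_key=D85: override_val=NULL, env_val=697 → 697
row_key=D90: override_val=NULL, env_val=NULL (all NULL) → NULL
row_key=D94: override_val=573 → 573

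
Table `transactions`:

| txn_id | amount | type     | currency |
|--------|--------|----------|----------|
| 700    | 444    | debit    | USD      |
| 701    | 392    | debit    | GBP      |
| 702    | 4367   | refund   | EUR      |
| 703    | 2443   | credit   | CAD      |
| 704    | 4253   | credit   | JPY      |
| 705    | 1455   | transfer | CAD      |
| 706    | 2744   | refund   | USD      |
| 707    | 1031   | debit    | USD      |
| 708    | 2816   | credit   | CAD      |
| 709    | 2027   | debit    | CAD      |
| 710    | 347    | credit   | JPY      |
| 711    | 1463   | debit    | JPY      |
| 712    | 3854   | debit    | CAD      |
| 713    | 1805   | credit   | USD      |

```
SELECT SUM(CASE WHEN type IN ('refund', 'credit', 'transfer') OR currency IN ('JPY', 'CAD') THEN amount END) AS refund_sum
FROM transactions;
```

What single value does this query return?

txn_id=700: ✗
txn_id=701: ✗
txn_id=702: ✓ → 4367
txn_id=703: ✓ → 2443
txn_id=704: ✓ → 4253
txn_id=705: ✓ → 1455
txn_id=706: ✓ → 2744
txn_id=707: ✗
txn_id=708: ✓ → 2816
txn_id=709: ✓ → 2027
txn_id=710: ✓ → 347
txn_id=711: ✓ → 1463
txn_id=712: ✓ → 3854
txn_id=713: ✓ → 1805
refund_sum = 4367 + 2443 + 4253 + 1455 + 2744 + 2816 + 2027 + 347 + 1463 + 3854 + 1805 = 27574

27574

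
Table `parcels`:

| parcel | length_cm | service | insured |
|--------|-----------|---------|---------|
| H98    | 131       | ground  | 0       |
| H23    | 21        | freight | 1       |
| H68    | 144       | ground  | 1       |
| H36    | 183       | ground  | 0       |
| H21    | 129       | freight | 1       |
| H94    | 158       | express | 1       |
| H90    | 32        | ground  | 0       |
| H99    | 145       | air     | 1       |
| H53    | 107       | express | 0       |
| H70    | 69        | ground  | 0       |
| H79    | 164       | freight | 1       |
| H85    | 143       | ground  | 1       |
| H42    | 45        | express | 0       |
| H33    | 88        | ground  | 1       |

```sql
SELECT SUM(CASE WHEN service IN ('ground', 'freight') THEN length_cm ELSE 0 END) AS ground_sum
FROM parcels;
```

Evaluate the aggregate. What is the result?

1104

parcel=H98: ✓ → 131
parcel=H23: ✓ → 21
parcel=H68: ✓ → 144
parcel=H36: ✓ → 183
parcel=H21: ✓ → 129
parcel=H94: ✗
parcel=H90: ✓ → 32
parcel=H99: ✗
parcel=H53: ✗
parcel=H70: ✓ → 69
parcel=H79: ✓ → 164
parcel=H85: ✓ → 143
parcel=H42: ✗
parcel=H33: ✓ → 88
ground_sum = 131 + 21 + 144 + 183 + 129 + 32 + 69 + 164 + 143 + 88 = 1104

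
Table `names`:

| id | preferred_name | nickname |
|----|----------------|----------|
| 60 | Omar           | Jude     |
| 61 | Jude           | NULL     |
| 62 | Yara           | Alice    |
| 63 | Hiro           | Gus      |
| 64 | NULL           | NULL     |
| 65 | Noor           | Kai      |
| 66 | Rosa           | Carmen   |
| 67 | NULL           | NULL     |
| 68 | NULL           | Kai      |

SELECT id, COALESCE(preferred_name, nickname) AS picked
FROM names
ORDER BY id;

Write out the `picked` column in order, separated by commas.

Omar, Jude, Yara, Hiro, NULL, Noor, Rosa, NULL, Kai

id=60: preferred_name=Omar → Omar
id=61: preferred_name=Jude → Jude
id=62: preferred_name=Yara → Yara
id=63: preferred_name=Hiro → Hiro
id=64: preferred_name=NULL, nickname=NULL (all NULL) → NULL
id=65: preferred_name=Noor → Noor
id=66: preferred_name=Rosa → Rosa
id=67: preferred_name=NULL, nickname=NULL (all NULL) → NULL
id=68: preferred_name=NULL, nickname=Kai → Kai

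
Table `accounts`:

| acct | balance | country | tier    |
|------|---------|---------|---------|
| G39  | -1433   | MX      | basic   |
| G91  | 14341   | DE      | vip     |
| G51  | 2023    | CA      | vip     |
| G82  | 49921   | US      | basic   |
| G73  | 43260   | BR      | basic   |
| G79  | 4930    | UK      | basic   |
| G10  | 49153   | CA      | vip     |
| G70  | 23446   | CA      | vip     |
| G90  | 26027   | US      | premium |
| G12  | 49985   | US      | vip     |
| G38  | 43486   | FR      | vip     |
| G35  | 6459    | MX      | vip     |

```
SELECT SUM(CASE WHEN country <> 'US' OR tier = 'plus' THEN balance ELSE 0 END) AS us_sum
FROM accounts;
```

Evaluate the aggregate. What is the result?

acct=G39: ✓ → -1433
acct=G91: ✓ → 14341
acct=G51: ✓ → 2023
acct=G82: ✗
acct=G73: ✓ → 43260
acct=G79: ✓ → 4930
acct=G10: ✓ → 49153
acct=G70: ✓ → 23446
acct=G90: ✗
acct=G12: ✗
acct=G38: ✓ → 43486
acct=G35: ✓ → 6459
us_sum = -1433 + 14341 + 2023 + 43260 + 4930 + 49153 + 23446 + 43486 + 6459 = 185665

185665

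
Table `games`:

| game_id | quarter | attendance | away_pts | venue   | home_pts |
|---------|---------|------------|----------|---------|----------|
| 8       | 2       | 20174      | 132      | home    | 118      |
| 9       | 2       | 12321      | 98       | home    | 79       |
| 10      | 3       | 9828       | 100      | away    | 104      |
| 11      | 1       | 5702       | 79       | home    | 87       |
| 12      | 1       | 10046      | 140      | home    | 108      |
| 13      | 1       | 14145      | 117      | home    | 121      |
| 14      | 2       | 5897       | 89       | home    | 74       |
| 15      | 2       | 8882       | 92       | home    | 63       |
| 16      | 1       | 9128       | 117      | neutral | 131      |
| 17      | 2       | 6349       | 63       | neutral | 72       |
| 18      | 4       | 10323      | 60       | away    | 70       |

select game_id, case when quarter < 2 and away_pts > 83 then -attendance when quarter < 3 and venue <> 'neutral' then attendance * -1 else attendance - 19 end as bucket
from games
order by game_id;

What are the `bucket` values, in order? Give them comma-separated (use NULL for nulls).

game_id=8: quarter < 3 and venue <> 'neutral' → -20174
game_id=9: quarter < 3 and venue <> 'neutral' → -12321
game_id=10: ELSE → 9809
game_id=11: quarter < 3 and venue <> 'neutral' → -5702
game_id=12: quarter < 2 and away_pts > 83 → -10046
game_id=13: quarter < 2 and away_pts > 83 → -14145
game_id=14: quarter < 3 and venue <> 'neutral' → -5897
game_id=15: quarter < 3 and venue <> 'neutral' → -8882
game_id=16: quarter < 2 and away_pts > 83 → -9128
game_id=17: ELSE → 6330
game_id=18: ELSE → 10304

-20174, -12321, 9809, -5702, -10046, -14145, -5897, -8882, -9128, 6330, 10304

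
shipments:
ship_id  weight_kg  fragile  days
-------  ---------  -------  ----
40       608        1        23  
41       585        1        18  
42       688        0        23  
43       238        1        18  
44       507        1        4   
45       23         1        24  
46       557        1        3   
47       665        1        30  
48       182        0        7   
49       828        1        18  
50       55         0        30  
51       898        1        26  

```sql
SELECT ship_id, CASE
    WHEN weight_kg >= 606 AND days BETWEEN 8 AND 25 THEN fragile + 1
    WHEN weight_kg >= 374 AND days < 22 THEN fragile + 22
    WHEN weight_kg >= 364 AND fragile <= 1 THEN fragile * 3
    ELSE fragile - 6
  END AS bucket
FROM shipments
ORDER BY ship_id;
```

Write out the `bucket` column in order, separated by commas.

2, 23, 1, -5, 23, -5, 23, 3, -6, 2, -6, 3

ship_id=40: weight_kg >= 606 AND days BETWEEN 8 AND 25 → 2
ship_id=41: weight_kg >= 374 AND days < 22 → 23
ship_id=42: weight_kg >= 606 AND days BETWEEN 8 AND 25 → 1
ship_id=43: ELSE → -5
ship_id=44: weight_kg >= 374 AND days < 22 → 23
ship_id=45: ELSE → -5
ship_id=46: weight_kg >= 374 AND days < 22 → 23
ship_id=47: weight_kg >= 364 AND fragile <= 1 → 3
ship_id=48: ELSE → -6
ship_id=49: weight_kg >= 606 AND days BETWEEN 8 AND 25 → 2
ship_id=50: ELSE → -6
ship_id=51: weight_kg >= 364 AND fragile <= 1 → 3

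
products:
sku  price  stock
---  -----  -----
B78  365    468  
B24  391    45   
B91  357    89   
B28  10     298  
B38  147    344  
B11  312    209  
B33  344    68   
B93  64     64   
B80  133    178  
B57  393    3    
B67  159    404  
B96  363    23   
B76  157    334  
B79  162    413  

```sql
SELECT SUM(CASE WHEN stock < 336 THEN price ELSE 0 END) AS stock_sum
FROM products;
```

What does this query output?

2524

sku=B78: ✗
sku=B24: ✓ → 391
sku=B91: ✓ → 357
sku=B28: ✓ → 10
sku=B38: ✗
sku=B11: ✓ → 312
sku=B33: ✓ → 344
sku=B93: ✓ → 64
sku=B80: ✓ → 133
sku=B57: ✓ → 393
sku=B67: ✗
sku=B96: ✓ → 363
sku=B76: ✓ → 157
sku=B79: ✗
stock_sum = 391 + 357 + 10 + 312 + 344 + 64 + 133 + 393 + 363 + 157 = 2524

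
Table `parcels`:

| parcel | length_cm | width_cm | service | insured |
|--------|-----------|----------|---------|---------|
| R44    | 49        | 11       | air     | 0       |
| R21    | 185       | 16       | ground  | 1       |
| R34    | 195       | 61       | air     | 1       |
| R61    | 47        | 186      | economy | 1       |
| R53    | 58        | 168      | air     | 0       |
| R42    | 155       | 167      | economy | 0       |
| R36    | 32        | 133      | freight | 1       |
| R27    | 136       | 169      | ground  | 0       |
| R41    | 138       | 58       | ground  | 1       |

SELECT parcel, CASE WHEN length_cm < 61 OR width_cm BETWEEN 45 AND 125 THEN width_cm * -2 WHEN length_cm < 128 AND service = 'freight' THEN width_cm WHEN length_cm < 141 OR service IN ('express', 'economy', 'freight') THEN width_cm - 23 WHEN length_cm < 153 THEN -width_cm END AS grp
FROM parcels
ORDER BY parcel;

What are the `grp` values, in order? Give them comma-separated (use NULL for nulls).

parcel=R21: (no match → NULL) → NULL
parcel=R27: length_cm < 141 OR service IN ('express', 'economy', 'freight') → 146
parcel=R34: length_cm < 61 OR width_cm BETWEEN 45 AND 125 → -122
parcel=R36: length_cm < 61 OR width_cm BETWEEN 45 AND 125 → -266
parcel=R41: length_cm < 61 OR width_cm BETWEEN 45 AND 125 → -116
parcel=R42: length_cm < 141 OR service IN ('express', 'economy', 'freight') → 144
parcel=R44: length_cm < 61 OR width_cm BETWEEN 45 AND 125 → -22
parcel=R53: length_cm < 61 OR width_cm BETWEEN 45 AND 125 → -336
parcel=R61: length_cm < 61 OR width_cm BETWEEN 45 AND 125 → -372

NULL, 146, -122, -266, -116, 144, -22, -336, -372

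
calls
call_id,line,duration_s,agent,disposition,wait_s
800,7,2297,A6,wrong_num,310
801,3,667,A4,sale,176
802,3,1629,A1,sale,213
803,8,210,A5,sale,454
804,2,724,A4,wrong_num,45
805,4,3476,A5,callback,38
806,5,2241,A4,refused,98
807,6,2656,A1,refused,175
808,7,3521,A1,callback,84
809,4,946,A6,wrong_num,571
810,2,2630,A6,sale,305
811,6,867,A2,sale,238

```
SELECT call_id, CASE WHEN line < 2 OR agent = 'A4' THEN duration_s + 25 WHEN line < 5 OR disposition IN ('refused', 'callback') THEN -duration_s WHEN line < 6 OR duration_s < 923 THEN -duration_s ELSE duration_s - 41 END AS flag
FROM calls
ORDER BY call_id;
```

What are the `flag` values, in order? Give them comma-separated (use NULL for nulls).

call_id=800: ELSE → 2256
call_id=801: line < 2 OR agent = 'A4' → 692
call_id=802: line < 5 OR disposition IN ('refused', 'callback') → -1629
call_id=803: line < 6 OR duration_s < 923 → -210
call_id=804: line < 2 OR agent = 'A4' → 749
call_id=805: line < 5 OR disposition IN ('refused', 'callback') → -3476
call_id=806: line < 2 OR agent = 'A4' → 2266
call_id=807: line < 5 OR disposition IN ('refused', 'callback') → -2656
call_id=808: line < 5 OR disposition IN ('refused', 'callback') → -3521
call_id=809: line < 5 OR disposition IN ('refused', 'callback') → -946
call_id=810: line < 5 OR disposition IN ('refused', 'callback') → -2630
call_id=811: line < 6 OR duration_s < 923 → -867

2256, 692, -1629, -210, 749, -3476, 2266, -2656, -3521, -946, -2630, -867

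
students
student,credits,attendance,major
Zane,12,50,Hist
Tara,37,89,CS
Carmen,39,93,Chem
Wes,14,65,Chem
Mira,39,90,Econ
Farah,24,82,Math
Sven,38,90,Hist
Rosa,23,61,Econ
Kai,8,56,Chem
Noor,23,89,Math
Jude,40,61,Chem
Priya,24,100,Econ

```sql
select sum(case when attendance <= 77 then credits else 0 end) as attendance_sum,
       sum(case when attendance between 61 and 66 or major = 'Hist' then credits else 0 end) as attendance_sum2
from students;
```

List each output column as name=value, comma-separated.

[attendance_sum: attendance <= 77]
student=Zane: ✓ → 12
student=Tara: ✗
student=Carmen: ✗
student=Wes: ✓ → 14
student=Mira: ✗
student=Farah: ✗
student=Sven: ✗
student=Rosa: ✓ → 23
student=Kai: ✓ → 8
student=Noor: ✗
student=Jude: ✓ → 40
student=Priya: ✗
attendance_sum = 12 + 14 + 23 + 8 + 40 = 97
—
[attendance_sum2: attendance between 61 and 66 or major = 'Hist']
student=Zane: ✓ → 12
student=Tara: ✗
student=Carmen: ✗
student=Wes: ✓ → 14
student=Mira: ✗
student=Farah: ✗
student=Sven: ✓ → 38
student=Rosa: ✓ → 23
student=Kai: ✗
student=Noor: ✗
student=Jude: ✓ → 40
student=Priya: ✗
attendance_sum2 = 12 + 14 + 38 + 23 + 40 = 127

attendance_sum=97, attendance_sum2=127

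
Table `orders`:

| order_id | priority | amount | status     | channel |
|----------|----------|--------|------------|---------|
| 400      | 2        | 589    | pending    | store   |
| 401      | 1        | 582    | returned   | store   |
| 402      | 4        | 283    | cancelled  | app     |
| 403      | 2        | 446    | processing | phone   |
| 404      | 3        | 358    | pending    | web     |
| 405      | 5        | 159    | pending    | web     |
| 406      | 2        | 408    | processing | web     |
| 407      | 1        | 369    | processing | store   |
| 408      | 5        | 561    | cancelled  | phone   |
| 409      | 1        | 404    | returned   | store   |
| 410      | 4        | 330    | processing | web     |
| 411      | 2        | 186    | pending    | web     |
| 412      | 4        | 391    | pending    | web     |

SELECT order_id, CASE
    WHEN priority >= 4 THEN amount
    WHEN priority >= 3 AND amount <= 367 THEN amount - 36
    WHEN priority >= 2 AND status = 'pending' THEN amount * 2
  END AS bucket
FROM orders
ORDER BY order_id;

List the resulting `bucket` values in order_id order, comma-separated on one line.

1178, NULL, 283, NULL, 322, 159, NULL, NULL, 561, NULL, 330, 372, 391

order_id=400: priority >= 2 AND status = 'pending' → 1178
order_id=401: (no match → NULL) → NULL
order_id=402: priority >= 4 → 283
order_id=403: (no match → NULL) → NULL
order_id=404: priority >= 3 AND amount <= 367 → 322
order_id=405: priority >= 4 → 159
order_id=406: (no match → NULL) → NULL
order_id=407: (no match → NULL) → NULL
order_id=408: priority >= 4 → 561
order_id=409: (no match → NULL) → NULL
order_id=410: priority >= 4 → 330
order_id=411: priority >= 2 AND status = 'pending' → 372
order_id=412: priority >= 4 → 391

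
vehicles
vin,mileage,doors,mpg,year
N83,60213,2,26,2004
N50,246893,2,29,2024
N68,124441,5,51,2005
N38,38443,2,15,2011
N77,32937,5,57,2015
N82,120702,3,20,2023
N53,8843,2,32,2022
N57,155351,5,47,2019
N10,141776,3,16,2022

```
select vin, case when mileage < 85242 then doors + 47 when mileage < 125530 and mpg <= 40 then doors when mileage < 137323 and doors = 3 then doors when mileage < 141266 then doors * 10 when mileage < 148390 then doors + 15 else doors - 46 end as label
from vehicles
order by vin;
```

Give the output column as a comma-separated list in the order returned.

vin=N10: mileage < 148390 → 18
vin=N38: mileage < 85242 → 49
vin=N50: ELSE → -44
vin=N53: mileage < 85242 → 49
vin=N57: ELSE → -41
vin=N68: mileage < 141266 → 50
vin=N77: mileage < 85242 → 52
vin=N82: mileage < 125530 and mpg <= 40 → 3
vin=N83: mileage < 85242 → 49

18, 49, -44, 49, -41, 50, 52, 3, 49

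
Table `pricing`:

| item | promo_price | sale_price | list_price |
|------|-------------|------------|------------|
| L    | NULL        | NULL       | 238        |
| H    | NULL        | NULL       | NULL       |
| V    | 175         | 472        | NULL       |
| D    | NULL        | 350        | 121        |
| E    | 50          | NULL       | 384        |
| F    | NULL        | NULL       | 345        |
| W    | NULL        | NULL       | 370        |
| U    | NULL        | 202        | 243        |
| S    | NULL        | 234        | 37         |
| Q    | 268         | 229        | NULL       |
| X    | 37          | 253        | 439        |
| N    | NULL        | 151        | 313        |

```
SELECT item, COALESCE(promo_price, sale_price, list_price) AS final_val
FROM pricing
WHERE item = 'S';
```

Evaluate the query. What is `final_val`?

234

item = S: promo_price=NULL, sale_price=234, list_price=37.
promo_price=NULL, sale_price=234 → 234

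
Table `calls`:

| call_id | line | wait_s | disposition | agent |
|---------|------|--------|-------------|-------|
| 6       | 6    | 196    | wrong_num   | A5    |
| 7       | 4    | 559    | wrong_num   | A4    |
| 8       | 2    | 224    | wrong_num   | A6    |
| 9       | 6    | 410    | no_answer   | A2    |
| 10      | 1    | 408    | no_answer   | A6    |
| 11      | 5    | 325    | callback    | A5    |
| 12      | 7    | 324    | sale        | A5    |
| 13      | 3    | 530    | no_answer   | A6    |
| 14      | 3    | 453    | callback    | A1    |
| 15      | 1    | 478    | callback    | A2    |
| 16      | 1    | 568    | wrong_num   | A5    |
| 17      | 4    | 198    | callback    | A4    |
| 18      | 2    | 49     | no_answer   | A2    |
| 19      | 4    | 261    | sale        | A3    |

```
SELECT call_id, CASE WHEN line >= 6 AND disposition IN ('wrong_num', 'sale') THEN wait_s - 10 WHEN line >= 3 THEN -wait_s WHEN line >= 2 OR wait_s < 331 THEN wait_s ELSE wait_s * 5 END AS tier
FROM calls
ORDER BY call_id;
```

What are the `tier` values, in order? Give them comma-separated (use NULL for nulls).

186, -559, 224, -410, 2040, -325, 314, -530, -453, 2390, 2840, -198, 49, -261

call_id=6: line >= 6 AND disposition IN ('wrong_num', 'sale') → 186
call_id=7: line >= 3 → -559
call_id=8: line >= 2 OR wait_s < 331 → 224
call_id=9: line >= 3 → -410
call_id=10: ELSE → 2040
call_id=11: line >= 3 → -325
call_id=12: line >= 6 AND disposition IN ('wrong_num', 'sale') → 314
call_id=13: line >= 3 → -530
call_id=14: line >= 3 → -453
call_id=15: ELSE → 2390
call_id=16: ELSE → 2840
call_id=17: line >= 3 → -198
call_id=18: line >= 2 OR wait_s < 331 → 49
call_id=19: line >= 3 → -261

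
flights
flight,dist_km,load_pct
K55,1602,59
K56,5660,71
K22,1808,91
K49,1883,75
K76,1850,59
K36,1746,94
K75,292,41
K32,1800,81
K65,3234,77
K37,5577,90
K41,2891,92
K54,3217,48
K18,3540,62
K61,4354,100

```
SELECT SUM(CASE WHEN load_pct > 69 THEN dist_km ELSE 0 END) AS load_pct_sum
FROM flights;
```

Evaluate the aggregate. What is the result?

flight=K55: ✗
flight=K56: ✓ → 5660
flight=K22: ✓ → 1808
flight=K49: ✓ → 1883
flight=K76: ✗
flight=K36: ✓ → 1746
flight=K75: ✗
flight=K32: ✓ → 1800
flight=K65: ✓ → 3234
flight=K37: ✓ → 5577
flight=K41: ✓ → 2891
flight=K54: ✗
flight=K18: ✗
flight=K61: ✓ → 4354
load_pct_sum = 5660 + 1808 + 1883 + 1746 + 1800 + 3234 + 5577 + 2891 + 4354 = 28953

28953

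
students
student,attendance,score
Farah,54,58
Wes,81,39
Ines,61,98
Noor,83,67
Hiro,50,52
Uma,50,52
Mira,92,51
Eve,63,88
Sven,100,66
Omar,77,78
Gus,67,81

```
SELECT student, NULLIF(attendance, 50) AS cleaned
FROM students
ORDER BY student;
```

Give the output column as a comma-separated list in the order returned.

63, 54, 67, NULL, 61, 92, 83, 77, 100, NULL, 81

student=Eve: attendance=63 vs 50: differ → 63
student=Farah: attendance=54 vs 50: differ → 54
student=Gus: attendance=67 vs 50: differ → 67
student=Hiro: attendance=50 vs 50: equal → NULL
student=Ines: attendance=61 vs 50: differ → 61
student=Mira: attendance=92 vs 50: differ → 92
student=Noor: attendance=83 vs 50: differ → 83
student=Omar: attendance=77 vs 50: differ → 77
student=Sven: attendance=100 vs 50: differ → 100
student=Uma: attendance=50 vs 50: equal → NULL
student=Wes: attendance=81 vs 50: differ → 81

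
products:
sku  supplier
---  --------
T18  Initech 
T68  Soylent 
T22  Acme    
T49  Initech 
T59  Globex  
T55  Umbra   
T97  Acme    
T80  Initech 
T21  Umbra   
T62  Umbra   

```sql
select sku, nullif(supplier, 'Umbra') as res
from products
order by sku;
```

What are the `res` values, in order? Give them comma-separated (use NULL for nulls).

sku=T18: supplier=Initech vs Umbra: differ → Initech
sku=T21: supplier=Umbra vs Umbra: equal → NULL
sku=T22: supplier=Acme vs Umbra: differ → Acme
sku=T49: supplier=Initech vs Umbra: differ → Initech
sku=T55: supplier=Umbra vs Umbra: equal → NULL
sku=T59: supplier=Globex vs Umbra: differ → Globex
sku=T62: supplier=Umbra vs Umbra: equal → NULL
sku=T68: supplier=Soylent vs Umbra: differ → Soylent
sku=T80: supplier=Initech vs Umbra: differ → Initech
sku=T97: supplier=Acme vs Umbra: differ → Acme

Initech, NULL, Acme, Initech, NULL, Globex, NULL, Soylent, Initech, Acme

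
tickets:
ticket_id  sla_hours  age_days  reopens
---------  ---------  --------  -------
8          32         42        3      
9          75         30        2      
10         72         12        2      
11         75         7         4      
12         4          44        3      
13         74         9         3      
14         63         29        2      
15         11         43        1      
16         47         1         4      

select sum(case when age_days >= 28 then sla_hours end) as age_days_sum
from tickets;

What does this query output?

ticket_id=8: ✓ → 32
ticket_id=9: ✓ → 75
ticket_id=10: ✗
ticket_id=11: ✗
ticket_id=12: ✓ → 4
ticket_id=13: ✗
ticket_id=14: ✓ → 63
ticket_id=15: ✓ → 11
ticket_id=16: ✗
age_days_sum = 32 + 75 + 4 + 63 + 11 = 185

185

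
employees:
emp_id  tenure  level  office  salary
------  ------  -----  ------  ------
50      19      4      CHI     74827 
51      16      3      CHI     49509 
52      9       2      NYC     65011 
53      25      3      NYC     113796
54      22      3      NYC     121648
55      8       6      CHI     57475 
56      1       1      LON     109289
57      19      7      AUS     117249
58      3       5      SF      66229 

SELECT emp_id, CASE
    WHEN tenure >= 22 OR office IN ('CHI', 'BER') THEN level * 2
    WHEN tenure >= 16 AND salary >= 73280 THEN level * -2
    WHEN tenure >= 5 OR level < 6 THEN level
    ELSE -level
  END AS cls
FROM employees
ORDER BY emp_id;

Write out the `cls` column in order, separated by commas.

8, 6, 2, 6, 6, 12, 1, -14, 5

emp_id=50: tenure >= 22 OR office IN ('CHI', 'BER') → 8
emp_id=51: tenure >= 22 OR office IN ('CHI', 'BER') → 6
emp_id=52: tenure >= 5 OR level < 6 → 2
emp_id=53: tenure >= 22 OR office IN ('CHI', 'BER') → 6
emp_id=54: tenure >= 22 OR office IN ('CHI', 'BER') → 6
emp_id=55: tenure >= 22 OR office IN ('CHI', 'BER') → 12
emp_id=56: tenure >= 5 OR level < 6 → 1
emp_id=57: tenure >= 16 AND salary >= 73280 → -14
emp_id=58: tenure >= 5 OR level < 6 → 5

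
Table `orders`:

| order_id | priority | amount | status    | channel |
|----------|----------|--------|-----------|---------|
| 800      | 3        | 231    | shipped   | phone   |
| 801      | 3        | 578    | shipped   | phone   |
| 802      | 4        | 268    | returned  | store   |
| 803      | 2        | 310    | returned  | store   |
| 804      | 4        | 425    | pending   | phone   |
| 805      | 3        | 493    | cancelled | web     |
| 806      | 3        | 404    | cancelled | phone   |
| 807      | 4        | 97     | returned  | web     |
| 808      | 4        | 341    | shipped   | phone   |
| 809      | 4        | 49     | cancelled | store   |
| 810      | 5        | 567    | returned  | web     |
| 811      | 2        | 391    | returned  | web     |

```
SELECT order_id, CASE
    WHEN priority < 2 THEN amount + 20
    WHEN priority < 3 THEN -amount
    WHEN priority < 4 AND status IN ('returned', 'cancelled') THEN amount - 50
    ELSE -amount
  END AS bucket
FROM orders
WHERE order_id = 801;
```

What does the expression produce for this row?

-578

order_id = 801: priority=3, amount=578, status=shipped, channel=phone.
priority < 2 → false
priority < 3 → false
priority < 4 AND status IN ('returned', 'cancelled') → false
No prior WHEN matched → ELSE → -578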